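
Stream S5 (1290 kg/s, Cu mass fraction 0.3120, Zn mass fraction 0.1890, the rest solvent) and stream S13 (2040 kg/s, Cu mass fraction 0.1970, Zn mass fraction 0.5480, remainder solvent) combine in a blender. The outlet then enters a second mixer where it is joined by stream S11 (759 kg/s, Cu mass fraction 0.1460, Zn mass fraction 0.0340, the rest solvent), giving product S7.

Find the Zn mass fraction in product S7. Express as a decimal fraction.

0.3393

Overall, product flow = 4089 kg/s.
Zn in = 1290×0.189 + 2040×0.548 + 759×0.034 = 1387.5 kg/s.
Zn fraction in S7 = 0.3393.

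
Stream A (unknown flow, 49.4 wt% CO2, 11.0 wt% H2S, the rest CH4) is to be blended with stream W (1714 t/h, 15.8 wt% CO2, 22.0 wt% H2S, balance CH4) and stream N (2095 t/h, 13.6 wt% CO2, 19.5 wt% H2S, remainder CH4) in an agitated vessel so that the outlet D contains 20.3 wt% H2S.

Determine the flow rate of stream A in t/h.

133.1 t/h

Let A be the unknown flow. Total out = 3809 + A.
H2S balance: 785.61 + 0.110·A = 0.203·(3809 + A)
(0.110 − 0.203)·A = 0.203×3809 − 785.61 = -12.378
A = -12.378 / -0.093 = 133.1 t/h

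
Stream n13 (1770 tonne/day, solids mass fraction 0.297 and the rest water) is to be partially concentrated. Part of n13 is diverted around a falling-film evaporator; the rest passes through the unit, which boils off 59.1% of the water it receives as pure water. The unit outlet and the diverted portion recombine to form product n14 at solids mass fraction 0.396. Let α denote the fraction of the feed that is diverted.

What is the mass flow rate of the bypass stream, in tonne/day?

All 1770×0.297 = 525.69 tonne/day of solids reaches n14, so n14 = 525.69/0.396 = 1327.5 tonne/day and vapour = 442.5 tonne/day.
The evaporator receives (1−α)·1770 of feed at 0.703 water and removes 0.591 of that water:
0.591×0.703×(1−α)×1770 = 442.5
(1−α) = 442.5/735.39 = 0.6017;  α = 0.3983.
Bypass flow = 0.3983×1770 = 704.95 tonne/day.

704.9 tonne/day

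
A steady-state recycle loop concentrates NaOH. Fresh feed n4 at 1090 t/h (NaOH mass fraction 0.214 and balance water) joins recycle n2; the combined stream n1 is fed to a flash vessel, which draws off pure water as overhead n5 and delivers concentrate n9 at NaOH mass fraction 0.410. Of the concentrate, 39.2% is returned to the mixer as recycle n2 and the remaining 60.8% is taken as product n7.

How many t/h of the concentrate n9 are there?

935.7 t/h

Overall NaOH balance (none leaves overhead): NaOH in fresh feed = NaOH in product, i.e. 1090×0.214 = (1−0.392)·n9·0.410.
n9 = 233.26/(0.410×0.608) = 935.73 t/h.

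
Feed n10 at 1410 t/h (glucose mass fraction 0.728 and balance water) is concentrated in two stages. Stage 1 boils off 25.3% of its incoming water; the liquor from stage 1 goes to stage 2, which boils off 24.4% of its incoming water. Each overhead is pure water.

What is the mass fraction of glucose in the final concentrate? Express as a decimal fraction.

0.826

water in feed = 1410×0.272 = 383.52 t/h.
After stage 1: water left = (1−0.253)×383.52 = 286.49; stream total = 1313 t/h.
After stage 2: water left = (1−0.244)×286.49 = 216.59; final concentrate = 1243.1 t/h.
glucose fraction = 1026.5/1243.1 = 0.826.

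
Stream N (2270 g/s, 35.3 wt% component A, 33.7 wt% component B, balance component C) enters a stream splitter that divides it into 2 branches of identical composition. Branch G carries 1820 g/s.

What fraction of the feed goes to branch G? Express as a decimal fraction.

0.802

Fraction to G = 1820/2270 = 0.8018.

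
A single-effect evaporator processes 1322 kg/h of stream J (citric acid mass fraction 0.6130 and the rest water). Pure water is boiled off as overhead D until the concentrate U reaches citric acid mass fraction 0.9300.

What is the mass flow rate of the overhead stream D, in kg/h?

450.6 kg/h

citric acid is conserved: 1322×0.613 = 810.39 kg/h all reports to the concentrate.
Concentrate = 810.39/(target fraction) = 871.38 kg/h.
Overhead = 1322 − 871.38 = 450.62 kg/h.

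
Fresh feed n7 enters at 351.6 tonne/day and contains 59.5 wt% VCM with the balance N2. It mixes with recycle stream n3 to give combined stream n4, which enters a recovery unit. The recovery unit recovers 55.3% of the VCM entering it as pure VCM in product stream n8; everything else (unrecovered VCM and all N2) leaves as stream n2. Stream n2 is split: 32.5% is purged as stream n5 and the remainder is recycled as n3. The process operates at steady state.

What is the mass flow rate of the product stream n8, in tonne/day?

165.7 tonne/day

VCM in n4: m_A = 351.6×0.595 + (1−0.325)·(1−0.553)·m_A, so m_A = 209.2/0.6983 = 299.6 tonne/day.
Product n8 = 0.553×299.6 = 165.68 tonne/day.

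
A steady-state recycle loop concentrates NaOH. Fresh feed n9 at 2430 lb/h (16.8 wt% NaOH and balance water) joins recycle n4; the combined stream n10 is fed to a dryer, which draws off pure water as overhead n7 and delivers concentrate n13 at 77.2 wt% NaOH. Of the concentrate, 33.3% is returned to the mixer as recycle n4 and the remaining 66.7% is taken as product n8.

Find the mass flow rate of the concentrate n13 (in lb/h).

Overall NaOH balance (none leaves overhead): NaOH in fresh feed = NaOH in product, i.e. 2430×0.168 = (1−0.333)·n13·0.772.
n13 = 408.24/(0.772×0.667) = 792.82 lb/h.

792.8 lb/h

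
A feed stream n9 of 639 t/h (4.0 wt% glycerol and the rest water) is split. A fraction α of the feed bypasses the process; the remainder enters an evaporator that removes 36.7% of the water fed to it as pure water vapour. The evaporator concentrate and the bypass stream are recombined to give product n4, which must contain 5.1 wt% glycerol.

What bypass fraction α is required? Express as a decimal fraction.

0.388

All 639×0.040 = 25.56 t/h of glycerol reaches n4, so n4 = 25.56/0.051 = 501.18 t/h and vapour = 137.82 t/h.
The evaporator receives (1−α)·639 of feed at 0.960 water and removes 0.367 of that water:
0.367×0.960×(1−α)×639 = 137.82
(1−α) = 137.82/225.13 = 0.6122;  α = 0.3878.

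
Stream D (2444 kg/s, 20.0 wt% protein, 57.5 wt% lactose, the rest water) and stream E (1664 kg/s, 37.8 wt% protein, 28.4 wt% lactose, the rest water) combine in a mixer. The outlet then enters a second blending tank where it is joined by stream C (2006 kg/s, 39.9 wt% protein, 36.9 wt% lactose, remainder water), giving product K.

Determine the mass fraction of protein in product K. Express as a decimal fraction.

Overall, product flow = 6114 kg/s.
protein in = 2444×0.200 + 1664×0.378 + 2006×0.399 = 1918.2 kg/s.
protein fraction in K = 0.3137.

0.3137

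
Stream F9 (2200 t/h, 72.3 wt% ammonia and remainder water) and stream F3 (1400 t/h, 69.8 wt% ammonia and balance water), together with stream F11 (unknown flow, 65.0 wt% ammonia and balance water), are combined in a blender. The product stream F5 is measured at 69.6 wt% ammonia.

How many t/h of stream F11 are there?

1352 t/h

Let F11 be the unknown flow. Total out = 3600 + F11.
ammonia balance: 2567.8 + 0.650·F11 = 0.696·(3600 + F11)
(0.650 − 0.696)·F11 = 0.696×3600 − 2567.8 = -62.2
F11 = -62.2 / -0.046 = 1352.2 t/h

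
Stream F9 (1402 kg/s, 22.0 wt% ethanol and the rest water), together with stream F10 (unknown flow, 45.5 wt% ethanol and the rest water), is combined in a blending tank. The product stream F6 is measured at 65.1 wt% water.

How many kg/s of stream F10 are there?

Let F10 be the unknown flow. Total out = 1402 + F10.
water balance: 1093.6 + 0.545·F10 = 0.651·(1402 + F10)
(0.545 − 0.651)·F10 = 0.651×1402 − 1093.6 = -180.86
F10 = -180.86 / -0.106 = 1706.2 kg/s

1706 kg/s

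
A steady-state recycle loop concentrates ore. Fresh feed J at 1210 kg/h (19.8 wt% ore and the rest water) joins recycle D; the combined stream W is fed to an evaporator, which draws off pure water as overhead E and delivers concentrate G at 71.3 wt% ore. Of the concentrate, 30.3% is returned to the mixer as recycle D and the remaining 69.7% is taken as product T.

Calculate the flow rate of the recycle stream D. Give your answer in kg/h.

146.1 kg/h

Overall ore balance (none leaves overhead): ore in fresh feed = ore in product, i.e. 1210×0.198 = (1−0.303)·G·0.713.
G = 239.58/(0.713×0.697) = 482.09 kg/h.
Recycle D = 0.303×482.09 = 146.07 kg/h.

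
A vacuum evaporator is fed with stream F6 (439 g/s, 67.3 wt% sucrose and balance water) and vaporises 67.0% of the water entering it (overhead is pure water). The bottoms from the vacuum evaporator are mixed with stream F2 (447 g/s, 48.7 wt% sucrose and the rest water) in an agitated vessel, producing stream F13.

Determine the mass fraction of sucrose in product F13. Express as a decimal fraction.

Vapour removed = 0.670×0.327×439 = 96.181 g/s; concentrate = 342.82 g/s.
sucrose reaching the mixer = 295.45 (from concentrate) + 447×0.487 = 513.14 g/s.
Product flow = 342.82 + 447 = 789.82 g/s; sucrose fraction = 0.6497.

0.6497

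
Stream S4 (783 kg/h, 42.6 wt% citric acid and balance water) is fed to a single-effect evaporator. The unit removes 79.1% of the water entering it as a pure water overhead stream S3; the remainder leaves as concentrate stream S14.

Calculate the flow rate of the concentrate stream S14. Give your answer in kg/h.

water entering = 783×0.574 = 449.44 kg/h; overhead removed = 0.791×449.44 = 355.51 kg/h.
Concentrate = 783 − 355.51 = 427.49 kg/h.

427.5 kg/h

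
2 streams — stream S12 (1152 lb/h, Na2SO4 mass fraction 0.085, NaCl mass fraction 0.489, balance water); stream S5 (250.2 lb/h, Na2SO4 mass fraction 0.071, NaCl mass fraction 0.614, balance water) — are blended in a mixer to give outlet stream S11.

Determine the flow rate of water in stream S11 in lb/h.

water out = water in = 1152×0.426 + 250.2×0.315 = 569.57 lb/h.

569.6 lb/h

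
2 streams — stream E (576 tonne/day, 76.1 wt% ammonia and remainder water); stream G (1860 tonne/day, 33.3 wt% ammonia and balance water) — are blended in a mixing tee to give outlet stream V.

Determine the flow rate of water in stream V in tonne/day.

water out = water in = 576×0.239 + 1860×0.667 = 1378.3 tonne/day.

1378 tonne/day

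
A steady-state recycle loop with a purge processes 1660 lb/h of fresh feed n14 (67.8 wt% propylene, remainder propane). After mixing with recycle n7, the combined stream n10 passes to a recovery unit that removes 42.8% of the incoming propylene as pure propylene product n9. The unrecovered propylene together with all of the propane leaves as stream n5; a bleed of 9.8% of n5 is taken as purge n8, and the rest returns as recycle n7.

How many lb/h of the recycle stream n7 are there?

6119 lb/h

propane enters only via n14 and leaves only via the purge: 1660×0.322 = 0.098×(propane in n5), and the recovery unit passes all propane, so propane in n10 = propane in n5 = 5454.3 lb/h.
propylene in n10: m_A = 1660×0.678 + (1−0.098)·(1−0.428)·m_A, so m_A = 1125.5/0.4841 = 2325.1 lb/h.
n5 = (1−0.428)×2325.1 + 5454.3 = 6784.2 lb/h.
Recycle n7 = (1−0.098)×6784.2 = 6119.4 lb/h.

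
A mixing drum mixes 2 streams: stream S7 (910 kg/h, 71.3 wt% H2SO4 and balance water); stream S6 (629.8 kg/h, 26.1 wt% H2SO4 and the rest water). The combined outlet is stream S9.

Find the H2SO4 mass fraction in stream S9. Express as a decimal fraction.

0.528

Total flow out = 910 + 629.8 = 1539.8 kg/h.
H2SO4 in = 910×0.713 + 629.8×0.261 = 813.21 kg/h.
H2SO4 mass fraction in S9 = 813.21/1539.8 = 0.528.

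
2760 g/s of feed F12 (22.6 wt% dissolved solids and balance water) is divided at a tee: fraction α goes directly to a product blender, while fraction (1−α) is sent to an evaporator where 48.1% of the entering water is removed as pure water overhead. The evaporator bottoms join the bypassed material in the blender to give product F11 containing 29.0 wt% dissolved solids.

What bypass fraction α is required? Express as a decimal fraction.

All 2760×0.226 = 623.76 g/s of dissolved solids reaches F11, so F11 = 623.76/0.290 = 2150.9 g/s and vapour = 609.1 g/s.
The evaporator receives (1−α)·2760 of feed at 0.774 water and removes 0.481 of that water:
0.481×0.774×(1−α)×2760 = 609.1
(1−α) = 609.1/1027.5 = 0.5928;  α = 0.4072.

0.407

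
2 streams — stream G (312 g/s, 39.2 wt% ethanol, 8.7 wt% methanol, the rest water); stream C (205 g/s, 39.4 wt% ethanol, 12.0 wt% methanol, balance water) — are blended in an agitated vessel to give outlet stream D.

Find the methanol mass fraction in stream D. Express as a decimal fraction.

Total flow out = 312 + 205 = 517 g/s.
methanol in = 312×0.087 + 205×0.120 = 51.744 g/s.
methanol mass fraction in D = 51.744/517 = 0.100.

0.100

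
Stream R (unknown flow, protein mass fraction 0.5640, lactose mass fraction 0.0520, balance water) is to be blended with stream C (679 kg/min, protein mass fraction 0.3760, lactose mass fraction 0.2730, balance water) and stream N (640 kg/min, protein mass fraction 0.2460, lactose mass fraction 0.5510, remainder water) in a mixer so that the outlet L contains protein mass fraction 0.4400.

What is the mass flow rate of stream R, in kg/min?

1352 kg/min

Let R be the unknown flow. Total out = 1319 + R.
protein balance: 412.74 + 0.564·R = 0.440·(1319 + R)
(0.564 − 0.440)·R = 0.440×1319 − 412.74 = 167.62
R = 167.62 / 0.124 = 1351.7 kg/min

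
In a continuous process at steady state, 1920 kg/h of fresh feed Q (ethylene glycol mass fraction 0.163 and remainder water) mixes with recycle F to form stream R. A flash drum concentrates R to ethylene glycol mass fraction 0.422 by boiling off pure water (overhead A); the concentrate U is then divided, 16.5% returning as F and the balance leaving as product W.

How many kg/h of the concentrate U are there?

Overall ethylene glycol balance (none leaves overhead): ethylene glycol in fresh feed = ethylene glycol in product, i.e. 1920×0.163 = (1−0.165)·U·0.422.
U = 312.96/(0.422×0.835) = 888.16 kg/h.

888.2 kg/h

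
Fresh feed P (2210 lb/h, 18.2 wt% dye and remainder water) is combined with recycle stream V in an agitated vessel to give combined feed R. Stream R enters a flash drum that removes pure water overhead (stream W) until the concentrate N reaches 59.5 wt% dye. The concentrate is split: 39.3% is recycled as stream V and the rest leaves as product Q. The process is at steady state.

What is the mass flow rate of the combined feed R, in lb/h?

Overall dye balance (none leaves overhead): dye in fresh feed = dye in product, i.e. 2210×0.182 = (1−0.393)·N·0.595.
N = 402.22/(0.595×0.607) = 1113.7 lb/h.
Recycle V = 0.393×1113.7 = 437.67 lb/h.
Combined feed R = 2210 + 437.67 = 2647.7 lb/h.

2648 lb/h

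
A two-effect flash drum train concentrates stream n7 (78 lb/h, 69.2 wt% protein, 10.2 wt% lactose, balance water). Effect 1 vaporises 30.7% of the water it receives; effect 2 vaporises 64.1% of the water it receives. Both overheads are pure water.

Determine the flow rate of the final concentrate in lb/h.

water in feed = 78×0.206 = 16.068 lb/h.
After stage 1: water left = (1−0.307)×16.068 = 11.135; stream total = 73.067 lb/h.
After stage 2: water left = (1−0.641)×11.135 = 3.9975; final concentrate = 65.93 lb/h.

65.93 lb/h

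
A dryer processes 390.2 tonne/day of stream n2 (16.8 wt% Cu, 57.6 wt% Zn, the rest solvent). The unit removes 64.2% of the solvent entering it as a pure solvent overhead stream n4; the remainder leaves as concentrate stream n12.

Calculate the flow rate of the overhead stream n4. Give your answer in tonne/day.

64.13 tonne/day

solvent entering = 390.2×0.256 = 99.891 tonne/day; overhead removed = 0.642×99.891 = 64.13 tonne/day.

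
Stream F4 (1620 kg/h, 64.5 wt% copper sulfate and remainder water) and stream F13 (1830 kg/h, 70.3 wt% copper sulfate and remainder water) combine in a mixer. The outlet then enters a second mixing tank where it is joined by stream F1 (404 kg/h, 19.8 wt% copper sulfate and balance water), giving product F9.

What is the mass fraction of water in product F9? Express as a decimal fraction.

0.374

Overall, product flow = 3854 kg/h.
water in = 1620×0.355 + 1830×0.297 + 404×0.802 = 1442.6 kg/h.
water fraction in F9 = 0.374.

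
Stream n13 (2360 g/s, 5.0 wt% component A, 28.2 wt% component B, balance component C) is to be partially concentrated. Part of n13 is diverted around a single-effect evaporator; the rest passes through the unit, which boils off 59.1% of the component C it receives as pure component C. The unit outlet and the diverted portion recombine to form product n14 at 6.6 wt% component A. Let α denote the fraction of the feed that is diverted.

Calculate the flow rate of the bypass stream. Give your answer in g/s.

All 2360×0.050 = 118 g/s of component A reaches n14, so n14 = 118/0.066 = 1787.9 g/s and vapour = 572.12 g/s.
The evaporator receives (1−α)·2360 of feed at 0.668 component C and removes 0.591 of that component C:
0.591×0.668×(1−α)×2360 = 572.12
(1−α) = 572.12/931.7 = 0.6141;  α = 0.3859.
Bypass flow = 0.3859×2360 = 910.81 g/s.

910.8 g/s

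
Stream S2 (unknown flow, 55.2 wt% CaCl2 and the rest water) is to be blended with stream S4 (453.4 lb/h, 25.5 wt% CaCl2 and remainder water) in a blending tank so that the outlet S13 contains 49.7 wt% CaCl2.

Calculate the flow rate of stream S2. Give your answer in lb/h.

Let S2 be the unknown flow. Total out = 453.4 + S2.
CaCl2 balance: 115.62 + 0.552·S2 = 0.497·(453.4 + S2)
(0.552 − 0.497)·S2 = 0.497×453.4 − 115.62 = 109.72
S2 = 109.72 / 0.055 = 1995 lb/h

1995 lb/h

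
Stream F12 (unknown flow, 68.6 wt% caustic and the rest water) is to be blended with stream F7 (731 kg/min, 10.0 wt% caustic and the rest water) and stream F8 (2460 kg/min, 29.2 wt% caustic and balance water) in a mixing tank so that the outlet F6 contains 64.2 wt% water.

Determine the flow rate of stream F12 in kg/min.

1070 kg/min

Let F12 be the unknown flow. Total out = 3191 + F12.
water balance: 2399.6 + 0.314·F12 = 0.642·(3191 + F12)
(0.314 − 0.642)·F12 = 0.642×3191 − 2399.6 = -350.96
F12 = -350.96 / -0.328 = 1070 kg/min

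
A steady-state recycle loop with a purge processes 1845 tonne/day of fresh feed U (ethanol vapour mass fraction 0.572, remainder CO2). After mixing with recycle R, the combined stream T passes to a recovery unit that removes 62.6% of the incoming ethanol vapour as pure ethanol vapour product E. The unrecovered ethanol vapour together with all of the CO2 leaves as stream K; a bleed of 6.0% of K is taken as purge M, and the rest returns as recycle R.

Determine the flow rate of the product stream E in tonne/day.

1019 tonne/day

ethanol vapour in T: m_A = 1845×0.572 + (1−0.060)·(1−0.626)·m_A, so m_A = 1055.3/0.6484 = 1627.5 tonne/day.
Product E = 0.626×1627.5 = 1018.8 tonne/day.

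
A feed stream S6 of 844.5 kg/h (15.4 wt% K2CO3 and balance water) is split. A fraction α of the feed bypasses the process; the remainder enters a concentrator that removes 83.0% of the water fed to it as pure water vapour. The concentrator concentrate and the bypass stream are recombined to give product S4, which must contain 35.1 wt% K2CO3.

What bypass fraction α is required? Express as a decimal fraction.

0.201

All 844.5×0.154 = 130.05 kg/h of K2CO3 reaches S4, so S4 = 130.05/0.351 = 370.52 kg/h and vapour = 473.98 kg/h.
The evaporator receives (1−α)·844.5 of feed at 0.846 water and removes 0.830 of that water:
0.830×0.846×(1−α)×844.5 = 473.98
(1−α) = 473.98/592.99 = 0.7993;  α = 0.2007.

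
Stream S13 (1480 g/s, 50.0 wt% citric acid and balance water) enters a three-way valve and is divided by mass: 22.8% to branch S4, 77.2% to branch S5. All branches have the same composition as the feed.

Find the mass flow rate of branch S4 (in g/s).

337.4 g/s

Branch S4 flow = 0.228×1480 = 337.44 g/s.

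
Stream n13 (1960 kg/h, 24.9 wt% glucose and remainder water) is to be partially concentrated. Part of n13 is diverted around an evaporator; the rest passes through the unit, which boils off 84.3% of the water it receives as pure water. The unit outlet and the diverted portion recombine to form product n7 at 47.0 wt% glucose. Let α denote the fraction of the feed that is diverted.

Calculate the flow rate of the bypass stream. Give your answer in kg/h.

All 1960×0.249 = 488.04 kg/h of glucose reaches n7, so n7 = 488.04/0.470 = 1038.4 kg/h and vapour = 921.62 kg/h.
The evaporator receives (1−α)·1960 of feed at 0.751 water and removes 0.843 of that water:
0.843×0.751×(1−α)×1960 = 921.62
(1−α) = 921.62/1240.9 = 0.7427;  α = 0.2573.
Bypass flow = 0.2573×1960 = 504.26 kg/h.

504.3 kg/h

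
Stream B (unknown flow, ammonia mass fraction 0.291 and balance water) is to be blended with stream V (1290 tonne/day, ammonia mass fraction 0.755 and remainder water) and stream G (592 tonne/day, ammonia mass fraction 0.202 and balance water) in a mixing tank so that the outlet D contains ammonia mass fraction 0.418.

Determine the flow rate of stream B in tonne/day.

Let B be the unknown flow. Total out = 1882 + B.
ammonia balance: 1093.5 + 0.291·B = 0.418·(1882 + B)
(0.291 − 0.418)·B = 0.418×1882 − 1093.5 = -306.86
B = -306.86 / -0.127 = 2416.2 tonne/day

2416 tonne/day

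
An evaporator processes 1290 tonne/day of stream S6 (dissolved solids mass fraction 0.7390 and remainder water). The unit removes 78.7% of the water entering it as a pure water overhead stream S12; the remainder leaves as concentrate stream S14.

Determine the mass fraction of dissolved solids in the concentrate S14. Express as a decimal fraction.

0.9300

dissolved solids is not removed: 1290×0.739 = 953.31 tonne/day of dissolved solids enters S14.
water entering = 1290×0.261 = 336.69 tonne/day; overhead removed = 0.787×336.69 = 264.98 tonne/day.
Concentrate = 1290 − 264.98 = 1025 tonne/day.
Mass fraction = 953.31/1025 = 0.9300.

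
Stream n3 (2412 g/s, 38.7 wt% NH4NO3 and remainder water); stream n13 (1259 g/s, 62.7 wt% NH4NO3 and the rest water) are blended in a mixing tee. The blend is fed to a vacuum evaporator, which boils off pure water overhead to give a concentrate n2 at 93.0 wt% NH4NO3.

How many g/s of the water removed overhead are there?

NH4NO3 entering = 2412×0.387 + 1259×0.627 = 1722.8 g/s.
All NH4NO3 reports to n2, so n2 = 1722.8/0.930 = 1852.5 g/s.
Total feed = 3671 g/s; overhead = 3671 − 1852.5 = 1818.5 g/s.

1818 g/s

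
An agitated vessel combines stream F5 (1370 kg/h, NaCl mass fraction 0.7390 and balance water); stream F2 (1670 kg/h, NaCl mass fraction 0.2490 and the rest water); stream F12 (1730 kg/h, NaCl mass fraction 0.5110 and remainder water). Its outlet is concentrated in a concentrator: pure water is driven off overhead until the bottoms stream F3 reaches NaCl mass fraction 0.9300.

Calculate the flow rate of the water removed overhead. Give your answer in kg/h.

2284 kg/h

NaCl entering = 1370×0.739 + 1670×0.249 + 1730×0.511 = 2312.3 kg/h.
All NaCl reports to F3, so F3 = 2312.3/0.930 = 2486.3 kg/h.
Total feed = 4770 kg/h; overhead = 4770 − 2486.3 = 2283.7 kg/h.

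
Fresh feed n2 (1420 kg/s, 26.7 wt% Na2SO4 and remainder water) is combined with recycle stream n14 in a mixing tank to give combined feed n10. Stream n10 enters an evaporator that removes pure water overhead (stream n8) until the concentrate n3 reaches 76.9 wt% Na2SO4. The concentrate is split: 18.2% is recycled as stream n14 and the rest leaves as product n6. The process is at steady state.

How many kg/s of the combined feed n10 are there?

Overall Na2SO4 balance (none leaves overhead): Na2SO4 in fresh feed = Na2SO4 in product, i.e. 1420×0.267 = (1−0.182)·n3·0.769.
n3 = 379.14/(0.769×0.818) = 602.73 kg/s.
Recycle n14 = 0.182×602.73 = 109.7 kg/s.
Combined feed n10 = 1420 + 109.7 = 1529.7 kg/s.

1530 kg/s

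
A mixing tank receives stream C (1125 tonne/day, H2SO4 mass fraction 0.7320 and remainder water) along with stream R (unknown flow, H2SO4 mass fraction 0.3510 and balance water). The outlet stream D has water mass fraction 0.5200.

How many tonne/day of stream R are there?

Let R be the unknown flow. Total out = 1125 + R.
water balance: 301.5 + 0.649·R = 0.520·(1125 + R)
(0.649 − 0.520)·R = 0.520×1125 − 301.5 = 283.5
R = 283.5 / 0.129 = 2197.7 tonne/day

2198 tonne/day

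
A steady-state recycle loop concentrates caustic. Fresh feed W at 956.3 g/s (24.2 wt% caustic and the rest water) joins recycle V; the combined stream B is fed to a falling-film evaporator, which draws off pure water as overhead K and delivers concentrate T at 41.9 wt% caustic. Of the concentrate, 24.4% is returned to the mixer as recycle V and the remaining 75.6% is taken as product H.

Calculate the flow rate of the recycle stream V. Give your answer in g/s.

Overall caustic balance (none leaves overhead): caustic in fresh feed = caustic in product, i.e. 956.3×0.242 = (1−0.244)·T·0.419.
T = 231.42/(0.419×0.756) = 730.59 g/s.
Recycle V = 0.244×730.59 = 178.26 g/s.

178.3 g/s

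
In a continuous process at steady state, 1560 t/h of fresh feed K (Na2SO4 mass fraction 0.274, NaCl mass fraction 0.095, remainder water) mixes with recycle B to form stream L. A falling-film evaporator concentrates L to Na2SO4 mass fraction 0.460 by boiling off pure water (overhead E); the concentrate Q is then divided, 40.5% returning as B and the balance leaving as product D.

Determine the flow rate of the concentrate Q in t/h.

1562 t/h

Overall Na2SO4 balance (none leaves overhead): Na2SO4 in fresh feed = Na2SO4 in product, i.e. 1560×0.274 = (1−0.405)·Q·0.460.
Q = 427.44/(0.460×0.595) = 1561.7 t/h.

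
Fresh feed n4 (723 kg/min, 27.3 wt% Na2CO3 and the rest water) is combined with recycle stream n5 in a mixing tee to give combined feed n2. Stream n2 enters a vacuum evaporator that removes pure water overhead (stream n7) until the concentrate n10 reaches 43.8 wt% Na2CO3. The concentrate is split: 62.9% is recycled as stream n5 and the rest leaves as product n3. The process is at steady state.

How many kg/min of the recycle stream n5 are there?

Overall Na2CO3 balance (none leaves overhead): Na2CO3 in fresh feed = Na2CO3 in product, i.e. 723×0.273 = (1−0.629)·n10·0.438.
n10 = 197.38/(0.438×0.371) = 1214.7 kg/min.
Recycle n5 = 0.629×1214.7 = 764.02 kg/min.

764 kg/min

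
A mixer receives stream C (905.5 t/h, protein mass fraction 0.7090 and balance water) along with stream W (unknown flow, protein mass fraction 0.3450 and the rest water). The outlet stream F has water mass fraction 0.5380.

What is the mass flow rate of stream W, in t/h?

1912 t/h

Let W be the unknown flow. Total out = 905.5 + W.
water balance: 263.5 + 0.655·W = 0.538·(905.5 + W)
(0.655 − 0.538)·W = 0.538×905.5 − 263.5 = 223.66
W = 223.66 / 0.117 = 1911.6 t/h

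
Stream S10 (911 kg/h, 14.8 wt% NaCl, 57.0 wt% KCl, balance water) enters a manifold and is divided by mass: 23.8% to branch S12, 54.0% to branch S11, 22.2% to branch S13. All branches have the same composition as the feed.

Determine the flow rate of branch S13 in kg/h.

Branch S13 flow = 0.222×911 = 202.24 kg/h.

202.2 kg/h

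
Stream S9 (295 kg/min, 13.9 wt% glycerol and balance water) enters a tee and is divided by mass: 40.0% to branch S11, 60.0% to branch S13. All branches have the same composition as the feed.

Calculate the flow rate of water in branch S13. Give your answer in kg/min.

Branch S13 total = 0.600×295 = 177 kg/min.
water in S13 = 0.861×177 = 152.4 kg/min.

152.4 kg/min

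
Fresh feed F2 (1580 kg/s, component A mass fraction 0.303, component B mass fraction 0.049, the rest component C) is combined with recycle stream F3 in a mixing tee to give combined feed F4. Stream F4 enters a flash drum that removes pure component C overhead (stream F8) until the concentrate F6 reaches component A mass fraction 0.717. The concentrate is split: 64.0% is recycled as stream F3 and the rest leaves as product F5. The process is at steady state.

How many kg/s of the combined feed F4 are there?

Overall component A balance (none leaves overhead): component A in fresh feed = component A in product, i.e. 1580×0.303 = (1−0.640)·F6·0.717.
F6 = 478.74/(0.717×0.360) = 1854.7 kg/s.
Recycle F3 = 0.640×1854.7 = 1187 kg/s.
Combined feed F4 = 1580 + 1187 = 2767 kg/s.

2767 kg/s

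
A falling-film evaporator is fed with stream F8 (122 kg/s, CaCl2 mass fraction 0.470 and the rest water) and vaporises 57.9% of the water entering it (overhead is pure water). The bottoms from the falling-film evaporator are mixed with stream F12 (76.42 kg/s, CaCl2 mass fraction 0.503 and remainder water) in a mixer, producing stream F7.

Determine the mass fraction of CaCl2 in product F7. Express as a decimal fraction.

Vapour removed = 0.579×0.530×122 = 37.438 kg/s; concentrate = 84.562 kg/s.
CaCl2 reaching the mixer = 57.34 (from concentrate) + 76.42×0.503 = 95.779 kg/s.
Product flow = 84.562 + 76.42 = 160.98 kg/s; CaCl2 fraction = 0.595.

0.595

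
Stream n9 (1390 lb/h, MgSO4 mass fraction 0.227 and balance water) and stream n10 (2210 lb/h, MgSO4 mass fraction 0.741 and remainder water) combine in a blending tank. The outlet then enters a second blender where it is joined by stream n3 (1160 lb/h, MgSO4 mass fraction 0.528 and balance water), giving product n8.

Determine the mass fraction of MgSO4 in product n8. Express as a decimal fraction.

Overall, product flow = 4760 lb/h.
MgSO4 in = 1390×0.227 + 2210×0.741 + 1160×0.528 = 2565.6 lb/h.
MgSO4 fraction in n8 = 0.539.

0.539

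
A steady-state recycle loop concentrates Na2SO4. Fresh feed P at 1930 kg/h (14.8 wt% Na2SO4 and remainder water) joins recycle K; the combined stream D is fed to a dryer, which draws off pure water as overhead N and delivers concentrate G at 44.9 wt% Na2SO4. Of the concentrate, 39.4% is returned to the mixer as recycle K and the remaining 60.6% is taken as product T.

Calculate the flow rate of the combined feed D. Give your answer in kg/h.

2344 kg/h

Overall Na2SO4 balance (none leaves overhead): Na2SO4 in fresh feed = Na2SO4 in product, i.e. 1930×0.148 = (1−0.394)·G·0.449.
G = 285.64/(0.449×0.606) = 1049.8 kg/h.
Recycle K = 0.394×1049.8 = 413.62 kg/h.
Combined feed D = 1930 + 413.62 = 2343.6 kg/h.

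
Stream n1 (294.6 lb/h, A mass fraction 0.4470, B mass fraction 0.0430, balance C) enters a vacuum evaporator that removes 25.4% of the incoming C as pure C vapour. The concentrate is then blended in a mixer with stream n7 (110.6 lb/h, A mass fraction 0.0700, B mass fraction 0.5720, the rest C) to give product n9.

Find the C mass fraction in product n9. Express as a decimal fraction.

0.4133

Vapour removed = 0.254×0.510×294.6 = 38.162 lb/h; concentrate = 256.44 lb/h.
C reaching the mixer = 112.08 (from concentrate) + 110.6×0.358 = 151.68 lb/h.
Product flow = 256.44 + 110.6 = 367.04 lb/h; C fraction = 0.4133.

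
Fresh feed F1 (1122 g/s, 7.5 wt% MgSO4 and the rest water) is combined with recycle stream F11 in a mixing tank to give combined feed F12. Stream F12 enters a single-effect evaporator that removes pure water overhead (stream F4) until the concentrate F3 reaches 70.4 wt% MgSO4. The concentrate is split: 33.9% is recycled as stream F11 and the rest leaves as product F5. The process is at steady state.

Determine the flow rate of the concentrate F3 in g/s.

Overall MgSO4 balance (none leaves overhead): MgSO4 in fresh feed = MgSO4 in product, i.e. 1122×0.075 = (1−0.339)·F3·0.704.
F3 = 84.15/(0.704×0.661) = 180.83 g/s.

180.8 g/s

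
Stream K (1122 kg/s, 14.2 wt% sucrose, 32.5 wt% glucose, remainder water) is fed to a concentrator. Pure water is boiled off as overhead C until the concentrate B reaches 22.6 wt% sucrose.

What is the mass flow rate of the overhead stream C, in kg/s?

sucrose is conserved: 1122×0.142 = 159.32 kg/s all reports to the concentrate.
Concentrate = 159.32/(target fraction) = 704.97 kg/s.
Overhead = 1122 − 704.97 = 417.03 kg/s.

417 kg/s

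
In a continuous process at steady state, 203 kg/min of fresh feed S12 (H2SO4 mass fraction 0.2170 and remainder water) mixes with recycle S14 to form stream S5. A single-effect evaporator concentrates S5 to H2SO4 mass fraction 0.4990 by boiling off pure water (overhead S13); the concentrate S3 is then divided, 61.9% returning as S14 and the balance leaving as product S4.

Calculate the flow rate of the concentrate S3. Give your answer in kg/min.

231.7 kg/min

Overall H2SO4 balance (none leaves overhead): H2SO4 in fresh feed = H2SO4 in product, i.e. 203×0.217 = (1−0.619)·S3·0.499.
S3 = 44.051/(0.499×0.381) = 231.7 kg/min.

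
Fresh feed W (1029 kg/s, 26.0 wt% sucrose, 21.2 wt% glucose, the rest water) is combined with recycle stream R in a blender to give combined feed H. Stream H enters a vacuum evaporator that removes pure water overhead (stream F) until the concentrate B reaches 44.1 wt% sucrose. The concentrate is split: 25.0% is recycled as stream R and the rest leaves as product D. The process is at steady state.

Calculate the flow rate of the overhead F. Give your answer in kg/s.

422.3 kg/s

Overall sucrose balance (none leaves overhead): sucrose in fresh feed = sucrose in product, i.e. 1029×0.260 = (1−0.250)·B·0.441.
B = 267.54/(0.441×0.750) = 808.89 kg/s.
Recycle R = 0.250×808.89 = 202.22 kg/s.
Combined feed H = 1029 + 202.22 = 1231.2 kg/s.
Overhead F = H − B = 1231.2 − 808.89 = 422.33 kg/s.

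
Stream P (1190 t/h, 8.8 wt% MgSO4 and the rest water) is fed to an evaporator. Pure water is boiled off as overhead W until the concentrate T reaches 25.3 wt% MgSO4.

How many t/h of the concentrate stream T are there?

MgSO4 is conserved: 1190×0.088 = 104.72 t/h all reports to the concentrate.
Concentrate = 104.72/(target fraction) = 413.91 t/h.

413.9 t/h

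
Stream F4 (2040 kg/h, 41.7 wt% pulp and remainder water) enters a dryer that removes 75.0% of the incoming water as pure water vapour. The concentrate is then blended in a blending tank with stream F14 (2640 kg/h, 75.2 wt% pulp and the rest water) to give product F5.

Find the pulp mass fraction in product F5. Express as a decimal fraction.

Vapour removed = 0.750×0.583×2040 = 891.99 kg/h; concentrate = 1148 kg/h.
pulp reaching the mixer = 850.68 (from concentrate) + 2640×0.752 = 2836 kg/h.
Product flow = 1148 + 2640 = 3788 kg/h; pulp fraction = 0.749.

0.749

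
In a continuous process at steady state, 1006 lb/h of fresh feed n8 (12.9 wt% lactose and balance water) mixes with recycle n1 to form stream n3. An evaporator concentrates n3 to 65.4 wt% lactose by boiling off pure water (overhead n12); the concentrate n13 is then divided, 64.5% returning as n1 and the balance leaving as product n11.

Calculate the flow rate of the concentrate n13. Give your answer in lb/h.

559 lb/h

Overall lactose balance (none leaves overhead): lactose in fresh feed = lactose in product, i.e. 1006×0.129 = (1−0.645)·n13·0.654.
n13 = 129.77/(0.654×0.355) = 558.96 lb/h.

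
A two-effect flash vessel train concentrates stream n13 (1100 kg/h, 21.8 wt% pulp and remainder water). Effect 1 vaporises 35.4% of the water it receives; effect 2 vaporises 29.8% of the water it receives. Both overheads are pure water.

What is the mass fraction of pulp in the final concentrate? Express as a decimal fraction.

0.381

water in feed = 1100×0.782 = 860.2 kg/h.
After stage 1: water left = (1−0.354)×860.2 = 555.69; stream total = 795.49 kg/h.
After stage 2: water left = (1−0.298)×555.69 = 390.09; final concentrate = 629.89 kg/h.
pulp fraction = 239.8/629.89 = 0.381.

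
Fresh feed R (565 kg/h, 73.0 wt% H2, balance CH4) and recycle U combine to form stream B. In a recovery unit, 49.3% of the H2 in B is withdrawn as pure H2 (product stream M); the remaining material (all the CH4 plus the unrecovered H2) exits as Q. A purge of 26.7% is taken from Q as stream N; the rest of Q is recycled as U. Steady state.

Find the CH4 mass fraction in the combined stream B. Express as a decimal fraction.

0.4654

CH4 enters only via R and leaves only via the purge: 565×0.270 = 0.267×(CH4 in Q), and the recovery unit passes all CH4, so CH4 in B = CH4 in Q = 571.35 kg/h.
H2 in B: m_A = 565×0.730 + (1−0.267)·(1−0.493)·m_A, so m_A = 412.45/0.6284 = 656.38 kg/h.
B = 656.38 + 571.35 = 1227.7 kg/h.
CH4 fraction in B = 571.35/1227.7 = 0.4654.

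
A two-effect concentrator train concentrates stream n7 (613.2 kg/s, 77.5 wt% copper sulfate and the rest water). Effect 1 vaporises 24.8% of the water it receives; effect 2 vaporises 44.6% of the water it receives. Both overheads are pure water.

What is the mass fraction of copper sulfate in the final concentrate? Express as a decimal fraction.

water in feed = 613.2×0.225 = 137.97 kg/s.
After stage 1: water left = (1−0.248)×137.97 = 103.75; stream total = 578.98 kg/s.
After stage 2: water left = (1−0.446)×103.75 = 57.479; final concentrate = 532.71 kg/s.
copper sulfate fraction = 475.23/532.71 = 0.892.

0.892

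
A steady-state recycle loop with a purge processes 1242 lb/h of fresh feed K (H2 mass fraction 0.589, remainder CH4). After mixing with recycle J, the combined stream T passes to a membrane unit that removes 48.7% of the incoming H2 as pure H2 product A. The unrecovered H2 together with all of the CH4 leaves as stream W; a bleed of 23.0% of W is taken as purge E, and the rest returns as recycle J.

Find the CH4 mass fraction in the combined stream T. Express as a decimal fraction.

CH4 enters only via K and leaves only via the purge: 1242×0.411 = 0.230×(CH4 in W), and the membrane unit passes all CH4, so CH4 in T = CH4 in W = 2219.4 lb/h.
H2 in T: m_A = 1242×0.589 + (1−0.230)·(1−0.487)·m_A, so m_A = 731.54/0.6050 = 1209.2 lb/h.
T = 1209.2 + 2219.4 = 3428.6 lb/h.
CH4 fraction in T = 2219.4/3428.6 = 0.647.

0.647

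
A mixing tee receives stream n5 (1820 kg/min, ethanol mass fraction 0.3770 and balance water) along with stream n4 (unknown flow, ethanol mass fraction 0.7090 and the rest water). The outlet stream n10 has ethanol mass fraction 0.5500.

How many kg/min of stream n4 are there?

Let n4 be the unknown flow. Total out = 1820 + n4.
ethanol balance: 686.14 + 0.709·n4 = 0.550·(1820 + n4)
(0.709 − 0.550)·n4 = 0.550×1820 − 686.14 = 314.86
n4 = 314.86 / 0.159 = 1980.3 kg/min

1980 kg/min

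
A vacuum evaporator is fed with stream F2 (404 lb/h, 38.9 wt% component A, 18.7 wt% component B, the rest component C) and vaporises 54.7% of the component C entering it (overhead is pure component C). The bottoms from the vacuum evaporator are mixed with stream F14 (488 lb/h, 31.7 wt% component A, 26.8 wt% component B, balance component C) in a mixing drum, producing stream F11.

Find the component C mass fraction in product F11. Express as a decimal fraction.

0.3509

Vapour removed = 0.547×0.424×404 = 93.699 lb/h; concentrate = 310.3 lb/h.
component C reaching the mixer = 77.597 (from concentrate) + 488×0.415 = 280.12 lb/h.
Product flow = 310.3 + 488 = 798.3 lb/h; component C fraction = 0.3509.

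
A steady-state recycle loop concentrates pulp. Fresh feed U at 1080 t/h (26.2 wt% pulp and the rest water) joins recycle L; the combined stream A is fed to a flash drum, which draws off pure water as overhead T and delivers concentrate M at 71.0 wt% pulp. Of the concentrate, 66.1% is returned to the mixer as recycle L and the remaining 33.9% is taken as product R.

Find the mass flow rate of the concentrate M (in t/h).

1176 t/h

Overall pulp balance (none leaves overhead): pulp in fresh feed = pulp in product, i.e. 1080×0.262 = (1−0.661)·M·0.710.
M = 282.96/(0.710×0.339) = 1175.6 t/h.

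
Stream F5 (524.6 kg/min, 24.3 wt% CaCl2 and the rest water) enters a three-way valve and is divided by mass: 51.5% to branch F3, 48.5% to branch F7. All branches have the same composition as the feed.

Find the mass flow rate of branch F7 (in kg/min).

254.4 kg/min

Branch F7 flow = 0.485×524.6 = 254.43 kg/min.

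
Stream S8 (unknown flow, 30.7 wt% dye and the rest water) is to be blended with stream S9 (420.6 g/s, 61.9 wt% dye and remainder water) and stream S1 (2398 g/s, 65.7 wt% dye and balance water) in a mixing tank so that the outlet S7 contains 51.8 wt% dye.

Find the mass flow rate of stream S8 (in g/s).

1781 g/s

Let S8 be the unknown flow. Total out = 2818.6 + S8.
dye balance: 1835.8 + 0.307·S8 = 0.518·(2818.6 + S8)
(0.307 − 0.518)·S8 = 0.518×2818.6 − 1835.8 = -375.8
S8 = -375.8 / -0.211 = 1781.1 g/s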